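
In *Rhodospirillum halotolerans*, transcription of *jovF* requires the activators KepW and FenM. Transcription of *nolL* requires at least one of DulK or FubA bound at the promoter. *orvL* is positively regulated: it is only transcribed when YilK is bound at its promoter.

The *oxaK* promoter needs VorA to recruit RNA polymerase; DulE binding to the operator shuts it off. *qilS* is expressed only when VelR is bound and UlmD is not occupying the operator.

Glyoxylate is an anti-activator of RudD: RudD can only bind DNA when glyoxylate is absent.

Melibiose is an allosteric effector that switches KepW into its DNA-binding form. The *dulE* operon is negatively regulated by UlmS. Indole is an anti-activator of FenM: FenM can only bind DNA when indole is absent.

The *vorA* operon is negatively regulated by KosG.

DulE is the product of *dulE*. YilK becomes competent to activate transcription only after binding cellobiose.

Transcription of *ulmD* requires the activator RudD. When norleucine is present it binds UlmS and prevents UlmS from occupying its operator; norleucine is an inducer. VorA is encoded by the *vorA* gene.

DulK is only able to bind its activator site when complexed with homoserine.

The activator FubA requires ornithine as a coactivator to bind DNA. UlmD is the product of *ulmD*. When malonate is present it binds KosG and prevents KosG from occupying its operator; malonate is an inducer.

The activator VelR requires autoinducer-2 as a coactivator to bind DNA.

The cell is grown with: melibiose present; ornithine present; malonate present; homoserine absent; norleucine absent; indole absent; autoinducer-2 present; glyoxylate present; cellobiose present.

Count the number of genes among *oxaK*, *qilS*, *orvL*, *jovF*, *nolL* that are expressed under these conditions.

5

Malonate is present, so KosG is inactive.
With no repressor bound, *vorA* is transcribed.
So VorA is produced and active.
Norleucine is absent, so UlmS is active.
With repressor UlmS bound, *dulE* is not transcribed.
So DulE is not produced.
No repressor is bound and VorA is active, so *oxaK* is transcribed.
→ *oxaK* is ON.
Glyoxylate is present, so RudD is inactive.
Required activator RudD is absent, so *ulmD* is not transcribed.
So UlmD is not produced.
Autoinducer-2 is present, so VelR is active.
No repressor is bound and VelR is active, so *qilS* is transcribed.
→ *qilS* is ON.
Cellobiose is present, so YilK is active.
No repressor is bound and YilK is active, so *orvL* is transcribed.
→ *orvL* is ON.
Melibiose is present, so KepW is active.
Indole is absent, so FenM is active.
No repressor is bound and KepW and FenM are active, so *jovF* is transcribed.
→ *jovF* is ON.
Homoserine is absent, so DulK is inactive.
Ornithine is present, so FubA is active.
Activator FubA is present, so *nolL* is transcribed.
→ *nolL* is ON.
5 of the 5 genes are transcribed.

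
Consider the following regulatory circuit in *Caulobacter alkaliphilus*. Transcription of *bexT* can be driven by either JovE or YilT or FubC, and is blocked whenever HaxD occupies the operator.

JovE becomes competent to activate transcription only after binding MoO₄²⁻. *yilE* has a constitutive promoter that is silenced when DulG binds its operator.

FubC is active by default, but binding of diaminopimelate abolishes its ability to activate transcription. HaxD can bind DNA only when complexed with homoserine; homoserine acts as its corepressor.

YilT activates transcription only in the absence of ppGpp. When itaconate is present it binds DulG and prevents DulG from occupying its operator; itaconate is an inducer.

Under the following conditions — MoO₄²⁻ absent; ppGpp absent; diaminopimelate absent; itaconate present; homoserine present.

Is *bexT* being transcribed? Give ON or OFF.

OFF

MoO₄²⁻ is absent, so JovE is inactive.
ppGpp is absent, so YilT is active.
Diaminopimelate is absent, so FubC is active.
Homoserine is present, so HaxD is active.
With repressor HaxD bound, *bexT* is not transcribed.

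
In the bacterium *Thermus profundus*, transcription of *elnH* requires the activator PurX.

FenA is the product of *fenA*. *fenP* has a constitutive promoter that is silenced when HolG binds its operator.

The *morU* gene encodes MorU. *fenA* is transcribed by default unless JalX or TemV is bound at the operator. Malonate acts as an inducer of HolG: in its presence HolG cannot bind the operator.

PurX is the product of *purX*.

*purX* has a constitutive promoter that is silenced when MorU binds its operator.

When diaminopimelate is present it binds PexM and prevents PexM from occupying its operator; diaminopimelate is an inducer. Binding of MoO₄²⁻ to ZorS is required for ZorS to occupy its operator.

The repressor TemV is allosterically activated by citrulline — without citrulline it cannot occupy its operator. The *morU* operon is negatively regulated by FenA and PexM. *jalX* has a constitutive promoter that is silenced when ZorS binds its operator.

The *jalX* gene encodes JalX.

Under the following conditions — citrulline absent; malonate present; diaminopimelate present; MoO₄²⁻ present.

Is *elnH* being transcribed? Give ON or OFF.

ON

MoO₄²⁻ is present, so ZorS is active.
With repressor ZorS bound, *jalX* is not transcribed.
So JalX is not produced.
Citrulline is absent, so TemV is inactive.
With no repressor bound, *fenA* is transcribed.
So FenA is produced and active.
Diaminopimelate is present, so PexM is inactive.
With repressor FenA bound, *morU* is not transcribed.
So MorU is not produced.
With no repressor bound, *purX* is transcribed.
So PurX is produced and active.
No repressor is bound and PurX is active, so *elnH* is transcribed.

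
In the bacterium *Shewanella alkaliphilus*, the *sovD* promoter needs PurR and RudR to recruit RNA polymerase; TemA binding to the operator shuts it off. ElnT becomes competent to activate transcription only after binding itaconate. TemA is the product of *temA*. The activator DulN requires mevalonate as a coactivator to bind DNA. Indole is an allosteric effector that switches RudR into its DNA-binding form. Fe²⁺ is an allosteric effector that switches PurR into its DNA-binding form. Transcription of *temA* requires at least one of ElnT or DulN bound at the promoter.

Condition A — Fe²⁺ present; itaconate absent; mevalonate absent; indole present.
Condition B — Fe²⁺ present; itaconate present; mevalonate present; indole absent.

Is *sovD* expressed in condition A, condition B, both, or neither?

Condition A:
Fe²⁺ is present, so PurR is active.
Itaconate is absent, so ElnT is inactive.
Mevalonate is absent, so DulN is inactive.
No activator is available at the *temA* promoter, so *temA* is not transcribed.
So TemA is not produced.
Indole is present, so RudR is active.
No repressor is bound and PurR and RudR are active, so *sovD* is transcribed.
→ *sovD* is ON in A.
Condition B:
Fe²⁺ is present, so PurR is active.
Itaconate is present, so ElnT is active.
Mevalonate is present, so DulN is active.
Activator ElnT is present, so *temA* is transcribed.
So TemA is produced and active.
Indole is absent, so RudR is inactive.
With repressor TemA bound, *sovD* is not transcribed.
→ *sovD* is OFF in B.

A only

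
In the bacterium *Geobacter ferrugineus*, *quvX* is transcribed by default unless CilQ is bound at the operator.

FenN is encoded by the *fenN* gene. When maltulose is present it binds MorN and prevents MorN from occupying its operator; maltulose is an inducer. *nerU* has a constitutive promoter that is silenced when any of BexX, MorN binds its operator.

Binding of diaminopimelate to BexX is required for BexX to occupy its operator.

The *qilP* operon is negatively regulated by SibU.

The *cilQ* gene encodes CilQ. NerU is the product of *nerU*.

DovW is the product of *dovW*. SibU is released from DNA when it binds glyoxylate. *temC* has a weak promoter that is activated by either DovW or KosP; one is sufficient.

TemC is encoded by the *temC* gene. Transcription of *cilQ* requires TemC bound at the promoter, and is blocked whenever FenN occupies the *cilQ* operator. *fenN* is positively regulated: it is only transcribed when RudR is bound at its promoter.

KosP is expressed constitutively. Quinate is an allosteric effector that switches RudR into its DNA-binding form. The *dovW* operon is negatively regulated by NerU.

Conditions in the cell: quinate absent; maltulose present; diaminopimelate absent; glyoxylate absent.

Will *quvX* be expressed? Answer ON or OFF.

Diaminopimelate is absent, so BexX is inactive.
Maltulose is present, so MorN is inactive.
With no repressor bound, *nerU* is transcribed.
So NerU is produced and active.
With repressor NerU bound, *dovW* is not transcribed.
So DovW is not produced.
KosP is produced constitutively and is active.
Activator KosP is present, so *temC* is transcribed.
So TemC is produced and active.
Quinate is absent, so RudR is inactive.
Required activator RudR is absent, so *fenN* is not transcribed.
So FenN is not produced.
No repressor is bound and TemC is active, so *cilQ* is transcribed.
So CilQ is produced and active.
With repressor CilQ bound, *quvX* is not transcribed.

OFF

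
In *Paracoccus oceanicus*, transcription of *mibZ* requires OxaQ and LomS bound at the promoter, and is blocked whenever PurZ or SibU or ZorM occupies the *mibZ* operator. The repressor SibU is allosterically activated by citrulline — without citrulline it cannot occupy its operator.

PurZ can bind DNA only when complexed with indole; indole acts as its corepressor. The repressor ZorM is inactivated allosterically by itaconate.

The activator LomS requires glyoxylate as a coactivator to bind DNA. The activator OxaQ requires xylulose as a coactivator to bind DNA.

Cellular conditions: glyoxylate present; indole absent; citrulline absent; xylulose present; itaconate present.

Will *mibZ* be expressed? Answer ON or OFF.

Xylulose is present, so OxaQ is active.
Indole is absent, so PurZ is inactive.
Citrulline is absent, so SibU is inactive.
Itaconate is present, so ZorM is inactive.
Glyoxylate is present, so LomS is active.
No repressor is bound and OxaQ and LomS are active, so *mibZ* is transcribed.

ON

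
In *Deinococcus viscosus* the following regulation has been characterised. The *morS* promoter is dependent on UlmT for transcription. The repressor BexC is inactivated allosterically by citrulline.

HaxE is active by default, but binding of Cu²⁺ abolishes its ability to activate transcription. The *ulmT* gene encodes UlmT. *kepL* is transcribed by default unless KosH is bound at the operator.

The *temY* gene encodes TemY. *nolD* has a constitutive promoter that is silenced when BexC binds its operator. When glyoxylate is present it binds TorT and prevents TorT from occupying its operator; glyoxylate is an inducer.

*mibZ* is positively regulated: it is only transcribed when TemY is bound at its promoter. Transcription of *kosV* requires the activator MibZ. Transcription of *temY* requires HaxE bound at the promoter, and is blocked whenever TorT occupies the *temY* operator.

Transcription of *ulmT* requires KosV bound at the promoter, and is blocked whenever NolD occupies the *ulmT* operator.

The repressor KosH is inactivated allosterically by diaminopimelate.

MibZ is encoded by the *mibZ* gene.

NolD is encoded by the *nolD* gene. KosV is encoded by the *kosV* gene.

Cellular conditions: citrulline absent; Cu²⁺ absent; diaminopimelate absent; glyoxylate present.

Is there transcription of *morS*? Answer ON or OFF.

Cu²⁺ is absent, so HaxE is active.
Glyoxylate is present, so TorT is inactive.
No repressor is bound and HaxE is active, so *temY* is transcribed.
So TemY is produced and active.
No repressor is bound and TemY is active, so *mibZ* is transcribed.
So MibZ is produced and active.
No repressor is bound and MibZ is active, so *kosV* is transcribed.
So KosV is produced and active.
Citrulline is absent, so BexC is active.
With repressor BexC bound, *nolD* is not transcribed.
So NolD is not produced.
No repressor is bound and KosV is active, so *ulmT* is transcribed.
So UlmT is produced and active.
No repressor is bound and UlmT is active, so *morS* is transcribed.

ON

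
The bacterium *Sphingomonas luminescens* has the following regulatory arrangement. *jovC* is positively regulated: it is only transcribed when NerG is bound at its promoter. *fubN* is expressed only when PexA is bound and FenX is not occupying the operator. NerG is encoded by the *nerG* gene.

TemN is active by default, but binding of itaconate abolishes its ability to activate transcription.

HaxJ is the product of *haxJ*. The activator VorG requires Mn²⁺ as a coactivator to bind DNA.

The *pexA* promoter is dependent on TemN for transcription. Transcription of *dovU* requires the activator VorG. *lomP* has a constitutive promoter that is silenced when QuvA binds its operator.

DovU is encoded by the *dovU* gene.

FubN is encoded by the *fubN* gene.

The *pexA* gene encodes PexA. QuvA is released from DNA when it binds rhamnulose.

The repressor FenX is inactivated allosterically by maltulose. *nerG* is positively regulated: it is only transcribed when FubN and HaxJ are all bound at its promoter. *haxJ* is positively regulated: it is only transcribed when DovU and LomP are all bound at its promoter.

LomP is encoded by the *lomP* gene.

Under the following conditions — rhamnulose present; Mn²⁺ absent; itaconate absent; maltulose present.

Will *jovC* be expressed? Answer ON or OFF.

Itaconate is absent, so TemN is active.
No repressor is bound and TemN is active, so *pexA* is transcribed.
So PexA is produced and active.
Maltulose is present, so FenX is inactive.
No repressor is bound and PexA is active, so *fubN* is transcribed.
So FubN is produced and active.
Mn²⁺ is absent, so VorG is inactive.
Required activator VorG is absent, so *dovU* is not transcribed.
So DovU is not produced.
Rhamnulose is present, so QuvA is inactive.
With no repressor bound, *lomP* is transcribed.
So LomP is produced and active.
Required activator DovU is absent, so *haxJ* is not transcribed.
So HaxJ is not produced.
Required activator HaxJ is absent, so *nerG* is not transcribed.
So NerG is not produced.
Required activator NerG is absent, so *jovC* is not transcribed.

OFF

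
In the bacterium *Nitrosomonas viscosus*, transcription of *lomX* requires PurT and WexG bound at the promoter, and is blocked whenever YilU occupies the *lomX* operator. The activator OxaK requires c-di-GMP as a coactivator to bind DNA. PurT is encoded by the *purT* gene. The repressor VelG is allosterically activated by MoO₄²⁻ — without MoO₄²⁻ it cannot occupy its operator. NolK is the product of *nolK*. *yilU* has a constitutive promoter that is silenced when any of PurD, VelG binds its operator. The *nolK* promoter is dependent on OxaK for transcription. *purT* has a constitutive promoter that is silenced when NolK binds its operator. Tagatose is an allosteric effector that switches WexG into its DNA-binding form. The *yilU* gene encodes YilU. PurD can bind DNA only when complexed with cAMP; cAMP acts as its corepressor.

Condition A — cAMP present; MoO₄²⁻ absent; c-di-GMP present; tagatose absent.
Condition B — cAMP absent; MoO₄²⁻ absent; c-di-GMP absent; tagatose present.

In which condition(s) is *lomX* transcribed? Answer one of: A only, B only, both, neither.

Condition A:
cAMP is present, so PurD is active.
MoO₄²⁻ is absent, so VelG is inactive.
With repressor PurD bound, *yilU* is not transcribed.
So YilU is not produced.
c-di-GMP is present, so OxaK is active.
No repressor is bound and OxaK is active, so *nolK* is transcribed.
So NolK is produced and active.
With repressor NolK bound, *purT* is not transcribed.
So PurT is not produced.
Tagatose is absent, so WexG is inactive.
Required activator PurT is absent, so *lomX* is not transcribed.
→ *lomX* is OFF in A.
Condition B:
cAMP is absent, so PurD is inactive.
MoO₄²⁻ is absent, so VelG is inactive.
With no repressor bound, *yilU* is transcribed.
So YilU is produced and active.
c-di-GMP is absent, so OxaK is inactive.
Required activator OxaK is absent, so *nolK* is not transcribed.
So NolK is not produced.
With no repressor bound, *purT* is transcribed.
So PurT is produced and active.
Tagatose is present, so WexG is active.
With repressor YilU bound, *lomX* is not transcribed.
→ *lomX* is OFF in B.

neither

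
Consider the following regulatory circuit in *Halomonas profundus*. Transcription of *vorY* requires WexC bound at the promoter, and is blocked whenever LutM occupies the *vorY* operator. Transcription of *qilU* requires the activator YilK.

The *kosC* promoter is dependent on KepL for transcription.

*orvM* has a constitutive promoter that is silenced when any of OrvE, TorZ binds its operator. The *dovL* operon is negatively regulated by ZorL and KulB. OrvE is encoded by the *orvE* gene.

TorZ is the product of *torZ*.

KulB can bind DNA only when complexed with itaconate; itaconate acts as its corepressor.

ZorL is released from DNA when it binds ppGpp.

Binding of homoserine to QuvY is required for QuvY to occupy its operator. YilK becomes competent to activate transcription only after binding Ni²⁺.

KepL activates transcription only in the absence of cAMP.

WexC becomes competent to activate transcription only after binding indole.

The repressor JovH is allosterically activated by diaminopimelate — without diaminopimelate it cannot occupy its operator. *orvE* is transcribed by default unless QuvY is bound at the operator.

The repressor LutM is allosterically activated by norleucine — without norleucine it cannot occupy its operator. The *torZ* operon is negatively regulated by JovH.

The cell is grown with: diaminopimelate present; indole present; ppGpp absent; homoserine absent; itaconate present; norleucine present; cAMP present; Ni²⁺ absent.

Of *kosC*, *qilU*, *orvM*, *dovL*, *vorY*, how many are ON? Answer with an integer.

cAMP is present, so KepL is inactive.
Required activator KepL is absent, so *kosC* is not transcribed.
→ *kosC* is OFF.
Ni²⁺ is absent, so YilK is inactive.
Required activator YilK is absent, so *qilU* is not transcribed.
→ *qilU* is OFF.
Homoserine is absent, so QuvY is inactive.
With no repressor bound, *orvE* is transcribed.
So OrvE is produced and active.
Diaminopimelate is present, so JovH is active.
With repressor JovH bound, *torZ* is not transcribed.
So TorZ is not produced.
With repressor OrvE bound, *orvM* is not transcribed.
→ *orvM* is OFF.
ppGpp is absent, so ZorL is active.
Itaconate is present, so KulB is active.
With repressor ZorL bound, *dovL* is not transcribed.
→ *dovL* is OFF.
Norleucine is present, so LutM is active.
Indole is present, so WexC is active.
With repressor LutM bound, *vorY* is not transcribed.
→ *vorY* is OFF.
0 of the 5 genes are transcribed.

0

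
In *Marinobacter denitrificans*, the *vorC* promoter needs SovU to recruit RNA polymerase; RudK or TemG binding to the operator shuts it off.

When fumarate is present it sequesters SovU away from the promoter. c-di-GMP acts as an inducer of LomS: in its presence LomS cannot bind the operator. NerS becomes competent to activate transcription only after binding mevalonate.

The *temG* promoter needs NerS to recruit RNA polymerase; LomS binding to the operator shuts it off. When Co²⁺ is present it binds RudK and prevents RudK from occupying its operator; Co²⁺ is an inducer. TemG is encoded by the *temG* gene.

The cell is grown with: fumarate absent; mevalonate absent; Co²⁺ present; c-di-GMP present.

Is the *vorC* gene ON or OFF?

ON

Fumarate is absent, so SovU is active.
Co²⁺ is present, so RudK is inactive.
Mevalonate is absent, so NerS is inactive.
c-di-GMP is present, so LomS is inactive.
Required activator NerS is absent, so *temG* is not transcribed.
So TemG is not produced.
No repressor is bound and SovU is active, so *vorC* is transcribed.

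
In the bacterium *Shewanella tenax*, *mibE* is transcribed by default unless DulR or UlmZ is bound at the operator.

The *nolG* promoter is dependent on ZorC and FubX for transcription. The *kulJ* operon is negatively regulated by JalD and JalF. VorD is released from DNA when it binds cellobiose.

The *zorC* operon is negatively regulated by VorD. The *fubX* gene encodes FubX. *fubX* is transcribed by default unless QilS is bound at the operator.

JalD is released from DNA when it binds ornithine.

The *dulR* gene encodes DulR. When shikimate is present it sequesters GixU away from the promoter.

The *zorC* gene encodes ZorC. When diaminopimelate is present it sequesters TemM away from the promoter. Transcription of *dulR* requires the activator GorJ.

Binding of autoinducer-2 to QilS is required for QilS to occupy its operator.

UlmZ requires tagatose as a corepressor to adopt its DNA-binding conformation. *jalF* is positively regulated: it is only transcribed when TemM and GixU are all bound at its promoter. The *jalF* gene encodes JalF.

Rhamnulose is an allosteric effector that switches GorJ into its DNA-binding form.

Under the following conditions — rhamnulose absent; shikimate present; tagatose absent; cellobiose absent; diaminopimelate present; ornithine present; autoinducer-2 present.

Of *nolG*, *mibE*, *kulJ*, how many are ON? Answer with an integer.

2

Cellobiose is absent, so VorD is active.
With repressor VorD bound, *zorC* is not transcribed.
So ZorC is not produced.
Autoinducer-2 is present, so QilS is active.
With repressor QilS bound, *fubX* is not transcribed.
So FubX is not produced.
Required activator ZorC is absent, so *nolG* is not transcribed.
→ *nolG* is OFF.
Rhamnulose is absent, so GorJ is inactive.
Required activator GorJ is absent, so *dulR* is not transcribed.
So DulR is not produced.
Tagatose is absent, so UlmZ is inactive.
With no repressor bound, *mibE* is transcribed.
→ *mibE* is ON.
Ornithine is present, so JalD is inactive.
Diaminopimelate is present, so TemM is inactive.
Shikimate is present, so GixU is inactive.
Required activator TemM is absent, so *jalF* is not transcribed.
So JalF is not produced.
With no repressor bound, *kulJ* is transcribed.
→ *kulJ* is ON.
2 of the 3 genes are transcribed.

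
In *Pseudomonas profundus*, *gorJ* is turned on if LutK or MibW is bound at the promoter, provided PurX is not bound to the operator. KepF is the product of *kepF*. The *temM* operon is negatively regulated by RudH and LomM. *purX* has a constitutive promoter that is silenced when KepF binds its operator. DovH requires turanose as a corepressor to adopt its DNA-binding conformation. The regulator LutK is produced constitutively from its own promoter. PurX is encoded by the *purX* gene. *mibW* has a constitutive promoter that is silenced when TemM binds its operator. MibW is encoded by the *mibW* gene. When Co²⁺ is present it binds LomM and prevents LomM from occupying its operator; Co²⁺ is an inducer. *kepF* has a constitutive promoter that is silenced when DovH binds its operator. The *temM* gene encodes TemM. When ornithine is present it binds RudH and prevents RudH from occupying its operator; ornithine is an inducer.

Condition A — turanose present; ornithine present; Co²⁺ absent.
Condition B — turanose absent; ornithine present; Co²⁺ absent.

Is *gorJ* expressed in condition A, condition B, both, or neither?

B only

Condition A:
Turanose is present, so DovH is active.
With repressor DovH bound, *kepF* is not transcribed.
So KepF is not produced.
With no repressor bound, *purX* is transcribed.
So PurX is produced and active.
LutK is produced constitutively and is active.
Ornithine is present, so RudH is inactive.
Co²⁺ is absent, so LomM is active.
With repressor LomM bound, *temM* is not transcribed.
So TemM is not produced.
With no repressor bound, *mibW* is transcribed.
So MibW is produced and active.
With repressor PurX bound, *gorJ* is not transcribed.
→ *gorJ* is OFF in A.
Condition B:
Turanose is absent, so DovH is inactive.
With no repressor bound, *kepF* is transcribed.
So KepF is produced and active.
With repressor KepF bound, *purX* is not transcribed.
So PurX is not produced.
LutK is produced constitutively and is active.
Ornithine is present, so RudH is inactive.
Co²⁺ is absent, so LomM is active.
With repressor LomM bound, *temM* is not transcribed.
So TemM is not produced.
With no repressor bound, *mibW* is transcribed.
So MibW is produced and active.
Activator LutK is present, so *gorJ* is transcribed.
→ *gorJ* is ON in B.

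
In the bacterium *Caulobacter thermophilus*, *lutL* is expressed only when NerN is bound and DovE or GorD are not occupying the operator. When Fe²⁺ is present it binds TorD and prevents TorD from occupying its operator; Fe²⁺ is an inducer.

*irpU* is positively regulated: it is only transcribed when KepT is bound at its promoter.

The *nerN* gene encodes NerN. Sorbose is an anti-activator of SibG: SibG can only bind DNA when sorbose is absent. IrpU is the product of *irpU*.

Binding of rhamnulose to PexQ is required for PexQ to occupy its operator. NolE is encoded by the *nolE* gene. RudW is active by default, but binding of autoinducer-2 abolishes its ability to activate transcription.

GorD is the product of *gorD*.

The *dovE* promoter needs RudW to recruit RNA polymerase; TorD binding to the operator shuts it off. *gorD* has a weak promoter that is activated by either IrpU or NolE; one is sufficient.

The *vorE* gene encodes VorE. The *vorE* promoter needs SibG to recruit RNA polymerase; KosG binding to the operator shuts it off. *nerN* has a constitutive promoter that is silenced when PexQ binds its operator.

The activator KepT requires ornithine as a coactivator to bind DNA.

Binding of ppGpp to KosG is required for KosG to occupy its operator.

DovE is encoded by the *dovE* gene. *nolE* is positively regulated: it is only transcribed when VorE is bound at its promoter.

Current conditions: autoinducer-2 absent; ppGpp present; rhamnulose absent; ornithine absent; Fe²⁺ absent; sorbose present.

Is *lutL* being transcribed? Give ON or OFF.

Fe²⁺ is absent, so TorD is active.
Autoinducer-2 is absent, so RudW is active.
With repressor TorD bound, *dovE* is not transcribed.
So DovE is not produced.
Rhamnulose is absent, so PexQ is inactive.
With no repressor bound, *nerN* is transcribed.
So NerN is produced and active.
Ornithine is absent, so KepT is inactive.
Required activator KepT is absent, so *irpU* is not transcribed.
So IrpU is not produced.
ppGpp is present, so KosG is active.
Sorbose is present, so SibG is inactive.
With repressor KosG bound, *vorE* is not transcribed.
So VorE is not produced.
Required activator VorE is absent, so *nolE* is not transcribed.
So NolE is not produced.
No activator is available at the *gorD* promoter, so *gorD* is not transcribed.
So GorD is not produced.
No repressor is bound and NerN is active, so *lutL* is transcribed.

ON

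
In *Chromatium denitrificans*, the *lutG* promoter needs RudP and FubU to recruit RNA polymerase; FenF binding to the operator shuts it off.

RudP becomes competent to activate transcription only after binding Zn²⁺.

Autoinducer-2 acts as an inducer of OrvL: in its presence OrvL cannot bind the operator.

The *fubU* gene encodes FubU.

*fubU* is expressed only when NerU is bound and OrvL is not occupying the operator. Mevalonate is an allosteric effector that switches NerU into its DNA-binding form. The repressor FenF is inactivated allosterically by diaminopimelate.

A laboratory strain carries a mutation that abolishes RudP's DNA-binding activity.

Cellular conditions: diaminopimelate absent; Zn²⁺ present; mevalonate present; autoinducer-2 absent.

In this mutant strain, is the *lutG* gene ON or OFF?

RudP is non-functional in this strain, so it has no effect.
Diaminopimelate is absent, so FenF is active.
Autoinducer-2 is absent, so OrvL is active.
Mevalonate is present, so NerU is active.
With repressor OrvL bound, *fubU* is not transcribed.
So FubU is not produced.
With repressor FenF bound, *lutG* is not transcribed.

OFF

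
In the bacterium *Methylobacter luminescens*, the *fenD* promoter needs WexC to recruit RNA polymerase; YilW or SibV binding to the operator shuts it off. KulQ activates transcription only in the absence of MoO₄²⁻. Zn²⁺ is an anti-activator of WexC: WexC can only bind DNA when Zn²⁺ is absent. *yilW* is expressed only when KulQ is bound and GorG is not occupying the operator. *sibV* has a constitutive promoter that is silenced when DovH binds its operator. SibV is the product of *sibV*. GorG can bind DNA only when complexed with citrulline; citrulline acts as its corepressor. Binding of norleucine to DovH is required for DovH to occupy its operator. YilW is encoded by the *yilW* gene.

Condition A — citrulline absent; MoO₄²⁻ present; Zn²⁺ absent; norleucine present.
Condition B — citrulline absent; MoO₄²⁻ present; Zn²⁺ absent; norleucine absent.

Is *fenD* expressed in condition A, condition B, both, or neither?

A only

Condition A:
Citrulline is absent, so GorG is inactive.
MoO₄²⁻ is present, so KulQ is inactive.
Required activator KulQ is absent, so *yilW* is not transcribed.
So YilW is not produced.
Zn²⁺ is absent, so WexC is active.
Norleucine is present, so DovH is active.
With repressor DovH bound, *sibV* is not transcribed.
So SibV is not produced.
No repressor is bound and WexC is active, so *fenD* is transcribed.
→ *fenD* is ON in A.
Condition B:
Citrulline is absent, so GorG is inactive.
MoO₄²⁻ is present, so KulQ is inactive.
Required activator KulQ is absent, so *yilW* is not transcribed.
So YilW is not produced.
Zn²⁺ is absent, so WexC is active.
Norleucine is absent, so DovH is inactive.
With no repressor bound, *sibV* is transcribed.
So SibV is produced and active.
With repressor SibV bound, *fenD* is not transcribed.
→ *fenD* is OFF in B.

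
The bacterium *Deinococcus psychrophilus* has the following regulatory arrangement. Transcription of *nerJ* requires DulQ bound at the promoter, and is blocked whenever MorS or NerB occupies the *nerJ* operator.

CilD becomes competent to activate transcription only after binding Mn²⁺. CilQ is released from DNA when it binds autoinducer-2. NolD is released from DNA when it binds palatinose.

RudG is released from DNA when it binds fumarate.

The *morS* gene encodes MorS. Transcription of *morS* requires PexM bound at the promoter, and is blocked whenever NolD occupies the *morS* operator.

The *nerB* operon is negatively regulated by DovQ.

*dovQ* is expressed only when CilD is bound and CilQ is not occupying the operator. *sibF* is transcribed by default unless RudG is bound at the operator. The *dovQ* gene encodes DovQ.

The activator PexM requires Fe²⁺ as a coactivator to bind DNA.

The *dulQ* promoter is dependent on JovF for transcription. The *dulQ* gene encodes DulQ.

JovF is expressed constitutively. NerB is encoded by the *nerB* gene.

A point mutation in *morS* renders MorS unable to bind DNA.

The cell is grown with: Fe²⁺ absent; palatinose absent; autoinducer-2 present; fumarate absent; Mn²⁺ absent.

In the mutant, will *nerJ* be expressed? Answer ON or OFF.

OFF

JovF is produced constitutively and is active.
No repressor is bound and JovF is active, so *dulQ* is transcribed.
So DulQ is produced and active.
MorS is non-functional in this strain, so it has no effect.
Mn²⁺ is absent, so CilD is inactive.
Autoinducer-2 is present, so CilQ is inactive.
Required activator CilD is absent, so *dovQ* is not transcribed.
So DovQ is not produced.
With no repressor bound, *nerB* is transcribed.
So NerB is produced and active.
With repressor NerB bound, *nerJ* is not transcribed.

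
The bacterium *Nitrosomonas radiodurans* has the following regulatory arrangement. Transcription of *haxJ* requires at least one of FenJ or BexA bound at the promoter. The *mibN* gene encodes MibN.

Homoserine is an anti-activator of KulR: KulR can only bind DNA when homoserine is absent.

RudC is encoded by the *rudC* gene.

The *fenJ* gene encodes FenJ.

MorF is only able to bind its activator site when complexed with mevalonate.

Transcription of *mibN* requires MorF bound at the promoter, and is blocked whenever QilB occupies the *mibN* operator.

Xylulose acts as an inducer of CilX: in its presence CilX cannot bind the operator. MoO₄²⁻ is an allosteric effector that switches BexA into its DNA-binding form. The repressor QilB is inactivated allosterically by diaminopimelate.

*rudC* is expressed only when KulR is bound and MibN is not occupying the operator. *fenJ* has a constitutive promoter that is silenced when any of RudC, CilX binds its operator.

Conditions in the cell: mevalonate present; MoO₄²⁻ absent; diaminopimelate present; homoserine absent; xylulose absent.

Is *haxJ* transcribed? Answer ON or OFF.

Diaminopimelate is present, so QilB is inactive.
Mevalonate is present, so MorF is active.
No repressor is bound and MorF is active, so *mibN* is transcribed.
So MibN is produced and active.
Homoserine is absent, so KulR is active.
With repressor MibN bound, *rudC* is not transcribed.
So RudC is not produced.
Xylulose is absent, so CilX is active.
With repressor CilX bound, *fenJ* is not transcribed.
So FenJ is not produced.
MoO₄²⁻ is absent, so BexA is inactive.
No activator is available at the *haxJ* promoter, so *haxJ* is not transcribed.

OFF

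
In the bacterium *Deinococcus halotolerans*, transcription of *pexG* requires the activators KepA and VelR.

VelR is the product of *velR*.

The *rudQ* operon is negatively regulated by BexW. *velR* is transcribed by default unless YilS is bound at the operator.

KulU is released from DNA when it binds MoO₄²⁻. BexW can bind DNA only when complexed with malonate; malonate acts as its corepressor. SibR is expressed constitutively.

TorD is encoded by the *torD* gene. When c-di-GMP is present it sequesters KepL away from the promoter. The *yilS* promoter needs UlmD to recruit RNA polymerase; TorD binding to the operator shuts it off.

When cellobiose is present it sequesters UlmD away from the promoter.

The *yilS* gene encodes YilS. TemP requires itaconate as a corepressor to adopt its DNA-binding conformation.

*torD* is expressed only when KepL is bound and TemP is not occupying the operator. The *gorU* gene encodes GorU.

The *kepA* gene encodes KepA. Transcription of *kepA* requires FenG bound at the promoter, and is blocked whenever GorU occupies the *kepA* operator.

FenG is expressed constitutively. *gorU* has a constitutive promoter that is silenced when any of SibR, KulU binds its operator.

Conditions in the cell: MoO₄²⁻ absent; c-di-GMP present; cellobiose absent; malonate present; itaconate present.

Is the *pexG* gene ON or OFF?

FenG is produced constitutively and is active.
SibR is produced constitutively and is active.
MoO₄²⁻ is absent, so KulU is active.
With repressor SibR bound, *gorU* is not transcribed.
So GorU is not produced.
No repressor is bound and FenG is active, so *kepA* is transcribed.
So KepA is produced and active.
Cellobiose is absent, so UlmD is active.
c-di-GMP is present, so KepL is inactive.
Itaconate is present, so TemP is active.
With repressor TemP bound, *torD* is not transcribed.
So TorD is not produced.
No repressor is bound and UlmD is active, so *yilS* is transcribed.
So YilS is produced and active.
With repressor YilS bound, *velR* is not transcribed.
So VelR is not produced.
Required activator VelR is absent, so *pexG* is not transcribed.

OFF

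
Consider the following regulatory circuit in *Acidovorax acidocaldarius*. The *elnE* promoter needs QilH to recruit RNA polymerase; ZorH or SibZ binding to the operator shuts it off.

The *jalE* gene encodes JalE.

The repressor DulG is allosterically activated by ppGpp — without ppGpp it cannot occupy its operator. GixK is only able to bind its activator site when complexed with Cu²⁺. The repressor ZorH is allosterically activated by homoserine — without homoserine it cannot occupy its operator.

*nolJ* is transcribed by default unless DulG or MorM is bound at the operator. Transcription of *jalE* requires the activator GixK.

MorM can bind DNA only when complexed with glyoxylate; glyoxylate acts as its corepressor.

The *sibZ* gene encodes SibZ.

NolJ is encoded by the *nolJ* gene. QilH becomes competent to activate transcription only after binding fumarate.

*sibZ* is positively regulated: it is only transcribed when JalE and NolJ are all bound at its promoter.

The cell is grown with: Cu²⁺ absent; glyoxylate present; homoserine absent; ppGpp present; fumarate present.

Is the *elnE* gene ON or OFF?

Homoserine is absent, so ZorH is inactive.
Cu²⁺ is absent, so GixK is inactive.
Required activator GixK is absent, so *jalE* is not transcribed.
So JalE is not produced.
ppGpp is present, so DulG is active.
Glyoxylate is present, so MorM is active.
With repressor DulG bound, *nolJ* is not transcribed.
So NolJ is not produced.
Required activator JalE is absent, so *sibZ* is not transcribed.
So SibZ is not produced.
Fumarate is present, so QilH is active.
No repressor is bound and QilH is active, so *elnE* is transcribed.

ON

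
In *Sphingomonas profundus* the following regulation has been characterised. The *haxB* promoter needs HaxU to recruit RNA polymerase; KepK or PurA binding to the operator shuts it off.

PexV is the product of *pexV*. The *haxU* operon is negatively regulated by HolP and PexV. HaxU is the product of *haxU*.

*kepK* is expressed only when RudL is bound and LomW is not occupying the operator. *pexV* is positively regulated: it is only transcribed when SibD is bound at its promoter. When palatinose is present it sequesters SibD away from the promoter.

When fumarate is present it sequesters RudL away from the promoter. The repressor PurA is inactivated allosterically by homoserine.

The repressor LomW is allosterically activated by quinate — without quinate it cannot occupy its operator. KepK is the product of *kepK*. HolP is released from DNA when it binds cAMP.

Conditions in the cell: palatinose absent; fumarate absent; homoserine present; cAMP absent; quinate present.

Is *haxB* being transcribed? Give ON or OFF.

OFF

Fumarate is absent, so RudL is active.
Quinate is present, so LomW is active.
With repressor LomW bound, *kepK* is not transcribed.
So KepK is not produced.
cAMP is absent, so HolP is active.
Palatinose is absent, so SibD is active.
No repressor is bound and SibD is active, so *pexV* is transcribed.
So PexV is produced and active.
With repressor HolP bound, *haxU* is not transcribed.
So HaxU is not produced.
Homoserine is present, so PurA is inactive.
Required activator HaxU is absent, so *haxB* is not transcribed.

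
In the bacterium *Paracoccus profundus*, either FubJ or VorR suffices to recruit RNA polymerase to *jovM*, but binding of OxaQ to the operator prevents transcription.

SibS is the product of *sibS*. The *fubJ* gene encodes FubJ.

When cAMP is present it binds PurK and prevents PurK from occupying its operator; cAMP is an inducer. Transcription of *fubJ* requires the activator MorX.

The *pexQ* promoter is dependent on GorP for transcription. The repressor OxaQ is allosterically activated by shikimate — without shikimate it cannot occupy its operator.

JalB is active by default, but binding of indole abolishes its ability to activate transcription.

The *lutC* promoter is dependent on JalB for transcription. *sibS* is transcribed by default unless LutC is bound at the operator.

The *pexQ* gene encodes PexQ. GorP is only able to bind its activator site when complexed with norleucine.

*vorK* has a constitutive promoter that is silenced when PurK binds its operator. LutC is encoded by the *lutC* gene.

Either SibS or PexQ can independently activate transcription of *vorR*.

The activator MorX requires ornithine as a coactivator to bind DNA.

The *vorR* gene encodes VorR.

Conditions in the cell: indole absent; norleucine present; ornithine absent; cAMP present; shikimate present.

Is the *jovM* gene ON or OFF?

OFF

Shikimate is present, so OxaQ is active.
Ornithine is absent, so MorX is inactive.
Required activator MorX is absent, so *fubJ* is not transcribed.
So FubJ is not produced.
Indole is absent, so JalB is active.
No repressor is bound and JalB is active, so *lutC* is transcribed.
So LutC is produced and active.
With repressor LutC bound, *sibS* is not transcribed.
So SibS is not produced.
Norleucine is present, so GorP is active.
No repressor is bound and GorP is active, so *pexQ* is transcribed.
So PexQ is produced and active.
Activator PexQ is present, so *vorR* is transcribed.
So VorR is produced and active.
With repressor OxaQ bound, *jovM* is not transcribed.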